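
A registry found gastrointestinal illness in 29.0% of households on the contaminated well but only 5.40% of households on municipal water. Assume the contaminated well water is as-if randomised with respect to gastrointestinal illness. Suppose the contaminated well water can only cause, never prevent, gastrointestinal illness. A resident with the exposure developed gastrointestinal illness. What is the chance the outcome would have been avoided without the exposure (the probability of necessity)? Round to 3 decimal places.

PN ≈ 0.814

p₁ = 0.29, p₀ = 0.054.
Under exogeneity and monotonicity, PN = (p₁ − p₀) / p₁.
PN = (0.29 − 0.054) / 0.29 = 0.236 / 0.29 ≈ 0.8138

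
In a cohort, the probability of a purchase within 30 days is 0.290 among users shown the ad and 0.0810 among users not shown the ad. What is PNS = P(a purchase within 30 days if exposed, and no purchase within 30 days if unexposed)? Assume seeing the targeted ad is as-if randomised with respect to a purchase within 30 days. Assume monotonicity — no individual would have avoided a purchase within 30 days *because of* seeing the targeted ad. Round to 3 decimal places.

Let p₁ = 0.29, p₀ = 0.081.
Under exogeneity and monotonicity, PNS = p₁ − p₀.
PNS = 0.29 − 0.081 = 0.209

PNS ≈ 0.209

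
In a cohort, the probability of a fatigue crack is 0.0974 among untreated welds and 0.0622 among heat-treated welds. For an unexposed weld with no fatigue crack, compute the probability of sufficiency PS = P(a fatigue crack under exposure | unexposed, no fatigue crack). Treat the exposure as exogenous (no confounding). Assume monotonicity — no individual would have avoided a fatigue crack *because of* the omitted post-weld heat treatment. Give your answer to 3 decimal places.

PS ≈ 0.038

Let p₁ = 0.0974, p₀ = 0.0622.
Under exogeneity and monotonicity, PS = (p₁ − p₀) / (1 − p₀).
PS = (0.0974 − 0.0622) / (1 − 0.0622) = 0.0352 / 0.9378 ≈ 0.0375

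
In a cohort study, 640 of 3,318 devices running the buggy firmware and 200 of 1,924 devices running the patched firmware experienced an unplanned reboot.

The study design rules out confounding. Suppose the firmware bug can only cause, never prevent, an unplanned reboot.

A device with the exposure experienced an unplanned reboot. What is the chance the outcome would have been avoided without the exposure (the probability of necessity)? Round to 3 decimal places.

p₁ = P(outcome | exposed) = 640/3318 = 0.19289
p₀ = P(outcome | unexposed) = 200/1924 = 0.10395
Under exogeneity and monotonicity, PN = (p₁ − p₀) / p₁.
PN = (0.19289 − 0.10395) / 0.19289 = 0.088937 / 0.19289 ≈ 0.4611

PN ≈ 0.461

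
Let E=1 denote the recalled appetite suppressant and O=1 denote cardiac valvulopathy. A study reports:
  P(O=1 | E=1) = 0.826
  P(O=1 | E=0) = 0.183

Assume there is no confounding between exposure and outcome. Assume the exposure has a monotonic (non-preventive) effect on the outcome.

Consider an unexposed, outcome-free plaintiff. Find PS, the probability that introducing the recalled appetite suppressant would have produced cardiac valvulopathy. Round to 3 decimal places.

PS ≈ 0.787

Let p₁ = 0.826, p₀ = 0.183.
Under exogeneity and monotonicity, PS = (p₁ − p₀) / (1 − p₀).
PS = (0.826 − 0.183) / (1 − 0.183) = 0.643 / 0.817 ≈ 0.7870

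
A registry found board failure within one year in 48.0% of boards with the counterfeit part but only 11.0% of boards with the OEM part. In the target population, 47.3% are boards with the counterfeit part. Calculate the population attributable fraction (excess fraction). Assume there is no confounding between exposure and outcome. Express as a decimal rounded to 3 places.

p₁ = 0.48, p₀ = 0.11.
Overall risk P(Y=1) = π·p₁ + (1−π)·p₀ = 0.473×0.48 + 0.527×0.11 = 0.28501.
Under exogeneity, PAF = [P(Y=1) − p₀] / P(Y=1).
PAF = (0.28501 − 0.11) / 0.28501 ≈ 0.6140

PAF ≈ 0.614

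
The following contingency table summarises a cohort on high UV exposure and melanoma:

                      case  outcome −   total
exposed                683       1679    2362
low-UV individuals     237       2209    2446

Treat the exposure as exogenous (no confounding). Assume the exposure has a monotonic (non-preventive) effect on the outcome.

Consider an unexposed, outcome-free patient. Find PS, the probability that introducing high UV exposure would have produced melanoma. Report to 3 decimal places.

p₁ = P(outcome | exposed) = 683/2362 = 0.28916
p₀ = P(outcome | unexposed) = 237/2446 = 0.096893
Under exogeneity and monotonicity, PS = (p₁ − p₀) / (1 − p₀).
PS = (0.28916 − 0.096893) / (1 − 0.096893) = 0.19227 / 0.90311 ≈ 0.2129

PS ≈ 0.213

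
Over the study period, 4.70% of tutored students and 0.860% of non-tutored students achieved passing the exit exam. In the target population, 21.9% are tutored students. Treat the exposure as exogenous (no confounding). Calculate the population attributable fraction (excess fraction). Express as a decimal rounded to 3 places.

PAF ≈ 0.494

p₁ = 0.047, p₀ = 0.0086.
Overall risk P(Y=1) = π·p₁ + (1−π)·p₀ = 0.219×0.047 + 0.781×0.0086 = 0.01701.
Under exogeneity, PAF = [P(Y=1) − p₀] / P(Y=1).
PAF = (0.01701 − 0.0086) / 0.01701 ≈ 0.4944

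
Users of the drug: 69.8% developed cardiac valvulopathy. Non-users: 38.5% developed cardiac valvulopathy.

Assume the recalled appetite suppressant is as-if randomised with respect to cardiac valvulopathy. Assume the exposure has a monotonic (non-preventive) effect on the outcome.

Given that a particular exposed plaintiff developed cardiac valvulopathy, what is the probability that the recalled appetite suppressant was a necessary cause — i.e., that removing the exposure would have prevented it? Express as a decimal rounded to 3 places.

p₁ = 0.698, p₀ = 0.385.
Under exogeneity and monotonicity, PN = (p₁ − p₀) / p₁.
PN = (0.698 − 0.385) / 0.698 = 0.313 / 0.698 ≈ 0.4484

PN ≈ 0.448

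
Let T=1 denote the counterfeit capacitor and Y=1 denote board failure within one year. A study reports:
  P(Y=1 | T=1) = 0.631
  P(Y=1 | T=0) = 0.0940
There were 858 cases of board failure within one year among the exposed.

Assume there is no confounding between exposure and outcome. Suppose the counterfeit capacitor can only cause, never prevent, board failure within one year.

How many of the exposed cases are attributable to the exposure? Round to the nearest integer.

about 730 cases

Let p₁ = 0.631, p₀ = 0.094.
PN = (p₁ − p₀)/p₁ = (0.631 − 0.094) / 0.631 ≈ 0.85103.
Attributable cases ≈ PN × (exposed cases) = 0.85103 × 858 ≈ 730.18.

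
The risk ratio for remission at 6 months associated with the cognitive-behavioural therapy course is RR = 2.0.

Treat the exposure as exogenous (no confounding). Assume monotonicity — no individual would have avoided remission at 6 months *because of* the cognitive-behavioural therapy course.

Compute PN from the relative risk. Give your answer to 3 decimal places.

PN ≈ 0.500

Under exogeneity and monotonicity, PN = (RR − 1) / RR = 1 − 1/RR.
PN = (2.0 − 1) / 2.0 = 1 / 2.0 ≈ 0.5000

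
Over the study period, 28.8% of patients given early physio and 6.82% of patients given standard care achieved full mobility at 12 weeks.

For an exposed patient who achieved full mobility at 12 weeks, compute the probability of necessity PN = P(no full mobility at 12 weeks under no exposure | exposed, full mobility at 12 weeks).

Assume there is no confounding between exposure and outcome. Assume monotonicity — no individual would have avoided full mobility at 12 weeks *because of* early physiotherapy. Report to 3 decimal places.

PN ≈ 0.763

p₁ = 0.288, p₀ = 0.0682.
Under exogeneity and monotonicity, PN = (p₁ − p₀) / p₁.
PN = (0.288 − 0.0682) / 0.288 = 0.2198 / 0.288 ≈ 0.7632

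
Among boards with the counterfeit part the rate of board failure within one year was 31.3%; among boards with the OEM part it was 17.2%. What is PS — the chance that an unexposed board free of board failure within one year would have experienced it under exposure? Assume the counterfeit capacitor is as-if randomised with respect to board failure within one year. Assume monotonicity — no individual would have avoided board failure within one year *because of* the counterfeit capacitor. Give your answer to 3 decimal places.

p₁ = 0.313, p₀ = 0.172.
Under exogeneity and monotonicity, PS = (p₁ − p₀) / (1 − p₀).
PS = (0.313 − 0.172) / (1 − 0.172) = 0.141 / 0.828 ≈ 0.1703

PS ≈ 0.170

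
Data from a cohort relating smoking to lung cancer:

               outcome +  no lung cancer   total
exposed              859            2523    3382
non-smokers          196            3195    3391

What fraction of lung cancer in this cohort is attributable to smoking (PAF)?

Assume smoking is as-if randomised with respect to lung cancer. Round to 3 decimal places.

PAF ≈ 0.629

p₁ = P(outcome | exposed) = 859/3382 = 0.25399
p₀ = P(outcome | unexposed) = 196/3391 = 0.0578
Exposure prevalence π = 3382/6773 = 0.49934; overall risk P(Y=1) = 0.15577.
Under exogeneity, PAF = [P(Y=1) − p₀]/P(Y=1).
PAF = (0.15577 − 0.0578) / 0.15577 ≈ 0.6289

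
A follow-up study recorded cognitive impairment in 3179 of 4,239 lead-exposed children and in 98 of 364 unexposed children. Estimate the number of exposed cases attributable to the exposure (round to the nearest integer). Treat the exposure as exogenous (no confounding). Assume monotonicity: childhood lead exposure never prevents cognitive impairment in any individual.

p₁ = P(outcome | exposed) = 3179/4239 = 0.74994
p₀ = P(outcome | unexposed) = 98/364 = 0.26923
PN = (p₁ − p₀)/p₁ = (0.74994 − 0.26923) / 0.74994 ≈ 0.64100.
Attributable cases ≈ PN × (exposed cases) = 0.64100 × 3179 ≈ 2037.73.

about 2038 cases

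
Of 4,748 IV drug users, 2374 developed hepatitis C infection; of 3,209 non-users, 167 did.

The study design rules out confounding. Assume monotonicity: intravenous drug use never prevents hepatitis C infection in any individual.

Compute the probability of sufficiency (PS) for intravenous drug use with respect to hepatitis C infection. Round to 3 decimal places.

PS ≈ 0.473

p₁ = P(outcome | exposed) = 2374/4748 = 0.5
p₀ = P(outcome | unexposed) = 167/3209 = 0.052041
Under exogeneity and monotonicity, PS = (p₁ − p₀) / (1 − p₀).
PS = (0.5 − 0.052041) / (1 − 0.052041) = 0.44796 / 0.94796 ≈ 0.4726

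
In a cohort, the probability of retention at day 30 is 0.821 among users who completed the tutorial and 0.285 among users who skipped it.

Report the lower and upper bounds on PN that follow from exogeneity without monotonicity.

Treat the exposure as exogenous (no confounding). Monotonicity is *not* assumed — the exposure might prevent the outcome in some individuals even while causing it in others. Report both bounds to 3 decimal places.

0.653 ≤ PN ≤ 0.871

Let p₁ = 0.821, p₀ = 0.285.
Under exogeneity alone the bounds on PN are max{0,(p₁−p₀)/p₁} ≤ PN ≤ min{1,(1−p₀)/p₁}.
  lower = (p₁ − p₀)/p₁ = 0.536 / 0.821 ≈ 0.6529
  upper = min{1, (1 − p₀)/p₁} = 0.715 / 0.821 ≈ 0.8709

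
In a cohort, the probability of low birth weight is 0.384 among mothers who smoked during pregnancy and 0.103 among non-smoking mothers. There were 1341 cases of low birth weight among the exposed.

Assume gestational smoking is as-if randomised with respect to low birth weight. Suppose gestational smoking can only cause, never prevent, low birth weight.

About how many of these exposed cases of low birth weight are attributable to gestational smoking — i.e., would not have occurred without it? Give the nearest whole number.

Let p₁ = 0.384, p₀ = 0.103.
PN = (p₁ − p₀)/p₁ = (0.384 − 0.103) / 0.384 ≈ 0.73177.
Attributable cases ≈ PN × (exposed cases) = 0.73177 × 1341 ≈ 981.30.

about 981 cases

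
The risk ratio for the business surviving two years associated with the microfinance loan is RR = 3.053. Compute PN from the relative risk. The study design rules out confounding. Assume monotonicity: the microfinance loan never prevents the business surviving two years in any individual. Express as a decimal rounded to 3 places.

PN ≈ 0.672

Under exogeneity and monotonicity, PN = (RR − 1) / RR = 1 − 1/RR.
PN = (3.053 − 1) / 3.053 = 2.053 / 3.053 ≈ 0.6725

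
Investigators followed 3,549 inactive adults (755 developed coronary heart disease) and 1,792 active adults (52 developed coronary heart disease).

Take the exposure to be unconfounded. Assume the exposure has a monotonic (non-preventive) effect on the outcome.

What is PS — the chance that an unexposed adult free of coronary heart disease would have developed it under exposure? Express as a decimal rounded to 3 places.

PS ≈ 0.189

p₁ = P(outcome | exposed) = 755/3549 = 0.21274
p₀ = P(outcome | unexposed) = 52/1792 = 0.029018
Under exogeneity and monotonicity, PS = (p₁ − p₀) / (1 − p₀).
PS = (0.21274 − 0.029018) / (1 − 0.029018) = 0.18372 / 0.97098 ≈ 0.1892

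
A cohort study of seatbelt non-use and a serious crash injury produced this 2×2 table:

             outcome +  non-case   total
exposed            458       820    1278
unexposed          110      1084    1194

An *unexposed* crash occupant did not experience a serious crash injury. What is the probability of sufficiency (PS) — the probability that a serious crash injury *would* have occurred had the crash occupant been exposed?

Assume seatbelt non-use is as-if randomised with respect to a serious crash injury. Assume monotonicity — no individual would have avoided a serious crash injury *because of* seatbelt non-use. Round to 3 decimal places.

PS ≈ 0.293

p₁ = P(outcome | exposed) = 458/1278 = 0.35837
p₀ = P(outcome | unexposed) = 110/1194 = 0.092127
Under exogeneity and monotonicity, PS = (p₁ − p₀)/(1 − p₀).
PS = (0.35837 − 0.092127) / 0.90787 ≈ 0.2933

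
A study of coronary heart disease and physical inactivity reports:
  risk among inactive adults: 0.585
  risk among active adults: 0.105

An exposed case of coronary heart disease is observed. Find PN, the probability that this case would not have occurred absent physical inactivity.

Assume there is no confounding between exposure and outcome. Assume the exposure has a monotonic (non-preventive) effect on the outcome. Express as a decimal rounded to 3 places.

PN ≈ 0.821

Let p₁ = 0.585, p₀ = 0.105.
Under exogeneity and monotonicity, PN = (p₁ − p₀) / p₁.
PN = (0.585 − 0.105) / 0.585 = 0.48 / 0.585 ≈ 0.8205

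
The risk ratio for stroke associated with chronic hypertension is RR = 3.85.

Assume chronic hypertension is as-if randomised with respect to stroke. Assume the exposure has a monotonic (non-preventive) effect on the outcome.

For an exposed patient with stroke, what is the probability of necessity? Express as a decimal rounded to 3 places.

PN ≈ 0.740

Under exogeneity and monotonicity, PN = (RR − 1) / RR = 1 − 1/RR.
PN = (3.85 − 1) / 3.85 = 2.85 / 3.85 ≈ 0.7403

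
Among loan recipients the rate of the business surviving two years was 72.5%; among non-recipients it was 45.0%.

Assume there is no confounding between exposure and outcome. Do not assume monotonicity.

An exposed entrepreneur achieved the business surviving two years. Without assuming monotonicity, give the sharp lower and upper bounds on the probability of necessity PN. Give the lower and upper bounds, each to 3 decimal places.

0.379 ≤ PN ≤ 0.759

p₁ = 0.725, p₀ = 0.45.
Under exogeneity alone the bounds on PN are max{0,(p₁−p₀)/p₁} ≤ PN ≤ min{1,(1−p₀)/p₁}.
  lower = (p₁ − p₀)/p₁ = 0.275 / 0.725 ≈ 0.3793
  upper = min{1, (1 − p₀)/p₁} = 0.55 / 0.725 ≈ 0.7586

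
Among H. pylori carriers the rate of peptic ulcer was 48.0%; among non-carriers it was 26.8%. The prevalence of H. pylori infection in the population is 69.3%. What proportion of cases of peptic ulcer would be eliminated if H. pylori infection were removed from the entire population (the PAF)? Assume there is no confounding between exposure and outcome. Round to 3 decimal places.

p₁ = 0.48, p₀ = 0.268.
Overall risk P(Y=1) = π·p₁ + (1−π)·p₀ = 0.693×0.48 + 0.307×0.268 = 0.41492.
Under exogeneity, PAF = [P(Y=1) − p₀] / P(Y=1).
PAF = (0.41492 − 0.268) / 0.41492 ≈ 0.3541

PAF ≈ 0.354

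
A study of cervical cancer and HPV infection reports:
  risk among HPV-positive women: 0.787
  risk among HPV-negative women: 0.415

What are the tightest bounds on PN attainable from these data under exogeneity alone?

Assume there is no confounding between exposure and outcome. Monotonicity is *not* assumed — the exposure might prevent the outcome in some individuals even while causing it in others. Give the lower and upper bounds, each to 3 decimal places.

Let p₁ = 0.787, p₀ = 0.415.
Under exogeneity alone the bounds on PN are max{0,(p₁−p₀)/p₁} ≤ PN ≤ min{1,(1−p₀)/p₁}.
  lower = (p₁ − p₀)/p₁ = 0.372 / 0.787 ≈ 0.4727
  upper = min{1, (1 − p₀)/p₁} = 0.585 / 0.787 ≈ 0.7433

0.473 ≤ PN ≤ 0.743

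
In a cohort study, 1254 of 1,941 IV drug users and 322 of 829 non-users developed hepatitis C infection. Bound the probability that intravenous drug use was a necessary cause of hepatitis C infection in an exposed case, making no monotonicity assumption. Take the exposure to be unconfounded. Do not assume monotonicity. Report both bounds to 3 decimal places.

p₁ = P(outcome | exposed) = 1254/1941 = 0.64606
p₀ = P(outcome | unexposed) = 322/829 = 0.38842
Under exogeneity alone the bounds on PN are max{0,(p₁−p₀)/p₁} ≤ PN ≤ min{1,(1−p₀)/p₁}.
  lower = (p₁ − p₀)/p₁ = 0.25764 / 0.64606 ≈ 0.3988
  upper = min{1, (1 − p₀)/p₁} = 0.61158 / 0.64606 ≈ 0.9466

0.399 ≤ PN ≤ 0.947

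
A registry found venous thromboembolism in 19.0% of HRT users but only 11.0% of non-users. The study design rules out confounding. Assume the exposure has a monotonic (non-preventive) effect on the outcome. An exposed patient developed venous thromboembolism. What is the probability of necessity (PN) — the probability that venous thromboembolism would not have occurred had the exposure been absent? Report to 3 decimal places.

PN ≈ 0.421

p₁ = 0.19, p₀ = 0.11.
Under exogeneity and monotonicity, PN = (p₁ − p₀) / p₁.
PN = (0.19 − 0.11) / 0.19 = 0.08 / 0.19 ≈ 0.4211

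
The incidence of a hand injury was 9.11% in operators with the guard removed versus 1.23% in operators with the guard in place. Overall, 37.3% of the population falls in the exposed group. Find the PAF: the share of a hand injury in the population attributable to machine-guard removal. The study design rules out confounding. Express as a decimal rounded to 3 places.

PAF ≈ 0.705

p₁ = 0.0911, p₀ = 0.0123.
Overall risk P(Y=1) = π·p₁ + (1−π)·p₀ = 0.373×0.0911 + 0.627×0.0123 = 0.041692.
Under exogeneity, PAF = [P(Y=1) − p₀] / P(Y=1).
PAF = (0.041692 − 0.0123) / 0.041692 ≈ 0.7050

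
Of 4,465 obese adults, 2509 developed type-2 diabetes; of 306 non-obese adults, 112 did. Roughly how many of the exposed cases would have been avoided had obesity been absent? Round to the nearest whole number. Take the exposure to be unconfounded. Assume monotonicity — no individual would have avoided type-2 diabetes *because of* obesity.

about 875 cases

p₁ = P(outcome | exposed) = 2509/4465 = 0.56193
p₀ = P(outcome | unexposed) = 112/306 = 0.36601
PN = (p₁ − p₀)/p₁ = (0.56193 − 0.36601) / 0.56193 ≈ 0.34865.
Attributable cases ≈ PN × (exposed cases) = 0.34865 × 2509 ≈ 874.75.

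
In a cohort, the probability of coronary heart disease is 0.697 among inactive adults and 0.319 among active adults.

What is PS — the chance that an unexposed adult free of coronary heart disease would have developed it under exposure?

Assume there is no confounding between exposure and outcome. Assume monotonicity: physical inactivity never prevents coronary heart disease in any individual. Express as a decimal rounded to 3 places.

Let p₁ = 0.697, p₀ = 0.319.
Under exogeneity and monotonicity, PS = (p₁ − p₀) / (1 − p₀).
PS = (0.697 − 0.319) / (1 − 0.319) = 0.378 / 0.681 ≈ 0.5551

PS ≈ 0.555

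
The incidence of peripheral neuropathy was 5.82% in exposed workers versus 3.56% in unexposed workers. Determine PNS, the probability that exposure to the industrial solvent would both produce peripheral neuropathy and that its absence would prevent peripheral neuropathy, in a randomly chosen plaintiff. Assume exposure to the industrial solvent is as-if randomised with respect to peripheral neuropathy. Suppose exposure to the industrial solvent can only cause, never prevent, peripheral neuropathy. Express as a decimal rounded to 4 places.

PNS ≈ 0.0226

p₁ = 0.0582, p₀ = 0.0356.
Under exogeneity and monotonicity, PNS = p₁ − p₀.
PNS = 0.0582 − 0.0356 = 0.0226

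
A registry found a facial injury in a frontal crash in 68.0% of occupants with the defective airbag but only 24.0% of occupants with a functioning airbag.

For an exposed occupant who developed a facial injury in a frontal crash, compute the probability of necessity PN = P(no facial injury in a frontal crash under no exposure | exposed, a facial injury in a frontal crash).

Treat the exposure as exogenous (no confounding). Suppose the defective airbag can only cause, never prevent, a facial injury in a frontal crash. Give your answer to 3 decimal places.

p₁ = 0.68, p₀ = 0.24.
Under exogeneity and monotonicity, PN = (p₁ − p₀) / p₁.
PN = (0.68 − 0.24) / 0.68 = 0.44 / 0.68 ≈ 0.6471

PN ≈ 0.647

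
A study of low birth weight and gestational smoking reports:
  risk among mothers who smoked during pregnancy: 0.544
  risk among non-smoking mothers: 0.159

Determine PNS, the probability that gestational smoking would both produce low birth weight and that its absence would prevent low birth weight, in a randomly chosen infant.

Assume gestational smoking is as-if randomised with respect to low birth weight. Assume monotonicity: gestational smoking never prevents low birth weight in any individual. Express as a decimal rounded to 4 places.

PNS ≈ 0.3850

Let p₁ = 0.544, p₀ = 0.159.
Under exogeneity and monotonicity, PNS = p₁ − p₀.
PNS = 0.544 − 0.159 = 0.385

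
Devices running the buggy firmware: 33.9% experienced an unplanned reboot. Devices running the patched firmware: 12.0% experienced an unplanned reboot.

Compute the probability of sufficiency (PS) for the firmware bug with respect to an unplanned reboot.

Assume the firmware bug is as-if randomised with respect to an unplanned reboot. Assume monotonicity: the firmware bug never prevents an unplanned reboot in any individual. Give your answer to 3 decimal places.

PS ≈ 0.249

p₁ = 0.339, p₀ = 0.12.
Under exogeneity and monotonicity, PS = (p₁ − p₀) / (1 − p₀).
PS = (0.339 − 0.12) / (1 − 0.12) = 0.219 / 0.88 ≈ 0.2489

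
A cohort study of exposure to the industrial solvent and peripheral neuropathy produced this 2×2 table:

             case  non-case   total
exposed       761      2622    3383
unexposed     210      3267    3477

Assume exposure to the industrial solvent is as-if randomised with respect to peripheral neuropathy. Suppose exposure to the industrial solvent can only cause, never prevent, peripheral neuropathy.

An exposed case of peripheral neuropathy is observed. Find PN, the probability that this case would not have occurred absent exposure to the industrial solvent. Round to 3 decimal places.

p₁ = P(outcome | exposed) = 761/3383 = 0.22495
p₀ = P(outcome | unexposed) = 210/3477 = 0.060397
Under exogeneity and monotonicity, PN = (p₁ − p₀)/p₁.
PN = (0.22495 − 0.060397) / 0.22495 ≈ 0.7315

PN ≈ 0.732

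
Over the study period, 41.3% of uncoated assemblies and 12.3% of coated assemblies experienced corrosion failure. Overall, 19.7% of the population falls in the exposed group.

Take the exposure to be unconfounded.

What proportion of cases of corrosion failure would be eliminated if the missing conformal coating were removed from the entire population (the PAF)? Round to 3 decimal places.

PAF ≈ 0.317

p₁ = 0.413, p₀ = 0.123.
Overall risk P(Y=1) = π·p₁ + (1−π)·p₀ = 0.197×0.413 + 0.803×0.123 = 0.18013.
Under exogeneity, PAF = [P(Y=1) − p₀] / P(Y=1).
PAF = (0.18013 − 0.123) / 0.18013 ≈ 0.3172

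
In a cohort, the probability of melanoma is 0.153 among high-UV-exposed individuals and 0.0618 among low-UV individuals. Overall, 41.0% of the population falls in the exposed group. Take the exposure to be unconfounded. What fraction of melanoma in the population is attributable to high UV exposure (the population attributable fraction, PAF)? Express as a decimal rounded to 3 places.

PAF ≈ 0.377

Let p₁ = 0.153, p₀ = 0.0618.
Overall risk P(Y=1) = π·p₁ + (1−π)·p₀ = 0.41×0.153 + 0.59×0.0618 = 0.099192.
Under exogeneity, PAF = [P(Y=1) − p₀] / P(Y=1).
PAF = (0.099192 − 0.0618) / 0.099192 ≈ 0.3770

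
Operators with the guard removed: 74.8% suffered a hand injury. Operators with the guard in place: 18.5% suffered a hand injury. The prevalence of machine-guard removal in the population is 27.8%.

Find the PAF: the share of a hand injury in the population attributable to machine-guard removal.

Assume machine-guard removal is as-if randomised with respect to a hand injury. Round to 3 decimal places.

p₁ = 0.748, p₀ = 0.185.
Overall risk P(Y=1) = π·p₁ + (1−π)·p₀ = 0.278×0.748 + 0.722×0.185 = 0.34151.
Under exogeneity, PAF = [P(Y=1) − p₀] / P(Y=1).
PAF = (0.34151 − 0.185) / 0.34151 ≈ 0.4583

PAF ≈ 0.458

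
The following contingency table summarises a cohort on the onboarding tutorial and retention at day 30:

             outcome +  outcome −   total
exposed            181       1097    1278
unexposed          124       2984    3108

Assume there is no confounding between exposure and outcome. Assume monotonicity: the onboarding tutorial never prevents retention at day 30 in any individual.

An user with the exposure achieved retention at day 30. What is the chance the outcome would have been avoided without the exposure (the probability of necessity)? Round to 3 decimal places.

PN ≈ 0.718

p₁ = P(outcome | exposed) = 181/1278 = 0.14163
p₀ = P(outcome | unexposed) = 124/3108 = 0.039897
Under exogeneity and monotonicity, PN = (p₁ − p₀) / p₁.
PN = (0.14163 − 0.039897) / 0.14163 = 0.10173 / 0.14163 ≈ 0.7183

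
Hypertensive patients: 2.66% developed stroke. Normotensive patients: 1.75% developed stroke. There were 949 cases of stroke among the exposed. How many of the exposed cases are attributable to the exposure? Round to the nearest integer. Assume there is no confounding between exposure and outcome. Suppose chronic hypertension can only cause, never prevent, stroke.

about 325 cases

p₁ = 0.0266, p₀ = 0.0175.
PN = (p₁ − p₀)/p₁ = (0.0266 − 0.0175) / 0.0266 ≈ 0.34211.
Attributable cases ≈ PN × (exposed cases) = 0.34211 × 949 ≈ 324.66.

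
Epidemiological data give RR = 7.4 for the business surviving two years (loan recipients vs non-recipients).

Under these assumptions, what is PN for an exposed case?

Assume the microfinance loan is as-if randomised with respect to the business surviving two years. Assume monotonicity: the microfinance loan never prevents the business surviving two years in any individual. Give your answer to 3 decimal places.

Under exogeneity and monotonicity, PN = (RR − 1) / RR = 1 − 1/RR.
PN = (7.4 − 1) / 7.4 = 6.4 / 7.4 ≈ 0.8649

PN ≈ 0.865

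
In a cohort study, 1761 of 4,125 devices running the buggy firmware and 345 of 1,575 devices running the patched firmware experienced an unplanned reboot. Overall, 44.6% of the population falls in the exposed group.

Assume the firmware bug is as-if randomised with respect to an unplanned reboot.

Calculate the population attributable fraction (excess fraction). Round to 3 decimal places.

p₁ = P(outcome | exposed) = 1761/4125 = 0.42691
p₀ = P(outcome | unexposed) = 345/1575 = 0.21905
Overall risk P(Y=1) = π·p₁ + (1−π)·p₀ = 0.446×0.42691 + 0.554×0.21905 = 0.31175.
Under exogeneity, PAF = [P(Y=1) − p₀] / P(Y=1).
PAF = (0.31175 − 0.21905) / 0.31175 ≈ 0.2974

PAF ≈ 0.297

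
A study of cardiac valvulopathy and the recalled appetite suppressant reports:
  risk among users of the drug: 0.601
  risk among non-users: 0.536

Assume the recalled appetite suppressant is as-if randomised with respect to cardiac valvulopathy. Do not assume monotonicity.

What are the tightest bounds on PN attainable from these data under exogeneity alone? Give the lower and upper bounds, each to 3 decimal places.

Let p₁ = 0.601, p₀ = 0.536.
Under exogeneity alone the bounds on PN are max{0,(p₁−p₀)/p₁} ≤ PN ≤ min{1,(1−p₀)/p₁}.
  lower = (p₁ − p₀)/p₁ = 0.065 / 0.601 ≈ 0.1082
  upper = min{1, (1 − p₀)/p₁} = 0.464 / 0.601 ≈ 0.7720

0.108 ≤ PN ≤ 0.772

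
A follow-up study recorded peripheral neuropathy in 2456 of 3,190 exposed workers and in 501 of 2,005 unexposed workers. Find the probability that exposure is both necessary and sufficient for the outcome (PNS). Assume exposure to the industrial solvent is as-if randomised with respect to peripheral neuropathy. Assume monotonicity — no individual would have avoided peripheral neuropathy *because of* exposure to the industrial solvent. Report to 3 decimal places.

PNS ≈ 0.520

p₁ = P(outcome | exposed) = 2456/3190 = 0.76991
p₀ = P(outcome | unexposed) = 501/2005 = 0.24988
Under exogeneity and monotonicity, PNS = p₁ − p₀.
PNS = 0.76991 − 0.24988 = 0.52003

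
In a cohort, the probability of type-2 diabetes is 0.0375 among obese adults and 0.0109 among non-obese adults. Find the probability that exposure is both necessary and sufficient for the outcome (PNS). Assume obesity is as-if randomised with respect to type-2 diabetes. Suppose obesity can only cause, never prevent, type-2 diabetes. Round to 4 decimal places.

PNS ≈ 0.0266

Let p₁ = 0.0375, p₀ = 0.0109.
Under exogeneity and monotonicity, PNS = p₁ − p₀.
PNS = 0.0375 − 0.0109 = 0.0266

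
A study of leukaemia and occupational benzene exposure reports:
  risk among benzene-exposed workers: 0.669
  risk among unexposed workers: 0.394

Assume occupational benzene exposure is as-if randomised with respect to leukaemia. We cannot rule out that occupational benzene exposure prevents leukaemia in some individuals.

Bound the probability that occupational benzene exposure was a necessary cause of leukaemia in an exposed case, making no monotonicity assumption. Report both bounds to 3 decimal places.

Let p₁ = 0.669, p₀ = 0.394.
Under exogeneity alone the bounds on PN are max{0,(p₁−p₀)/p₁} ≤ PN ≤ min{1,(1−p₀)/p₁}.
  lower = (p₁ − p₀)/p₁ = 0.275 / 0.669 ≈ 0.4111
  upper = min{1, (1 − p₀)/p₁} = 0.606 / 0.669 ≈ 0.9058

0.411 ≤ PN ≤ 0.906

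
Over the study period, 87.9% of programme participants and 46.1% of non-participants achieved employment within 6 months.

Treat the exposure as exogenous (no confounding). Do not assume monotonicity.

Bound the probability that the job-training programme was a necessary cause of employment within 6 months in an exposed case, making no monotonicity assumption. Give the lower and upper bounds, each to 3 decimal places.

p₁ = 0.879, p₀ = 0.461.
Under exogeneity alone the bounds on PN are max{0,(p₁−p₀)/p₁} ≤ PN ≤ min{1,(1−p₀)/p₁}.
  lower = (p₁ − p₀)/p₁ = 0.418 / 0.879 ≈ 0.4755
  upper = min{1, (1 − p₀)/p₁} = 0.539 / 0.879 ≈ 0.6132

0.476 ≤ PN ≤ 0.613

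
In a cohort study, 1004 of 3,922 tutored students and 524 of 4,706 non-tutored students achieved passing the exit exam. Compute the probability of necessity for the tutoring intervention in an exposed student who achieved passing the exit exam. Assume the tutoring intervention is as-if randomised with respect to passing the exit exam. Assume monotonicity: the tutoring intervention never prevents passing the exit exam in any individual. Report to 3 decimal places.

p₁ = P(outcome | exposed) = 1004/3922 = 0.25599
p₀ = P(outcome | unexposed) = 524/4706 = 0.11135
Under exogeneity and monotonicity, PN = (p₁ − p₀) / p₁.
PN = (0.25599 − 0.11135) / 0.25599 = 0.14464 / 0.25599 ≈ 0.5650

PN ≈ 0.565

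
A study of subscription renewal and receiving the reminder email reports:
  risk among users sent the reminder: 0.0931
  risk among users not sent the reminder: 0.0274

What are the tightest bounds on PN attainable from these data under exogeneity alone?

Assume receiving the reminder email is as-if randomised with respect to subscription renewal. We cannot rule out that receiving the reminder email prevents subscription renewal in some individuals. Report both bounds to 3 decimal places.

Let p₁ = 0.0931, p₀ = 0.0274.
Under exogeneity alone the bounds on PN are max{0,(p₁−p₀)/p₁} ≤ PN ≤ min{1,(1−p₀)/p₁}.
  lower = (p₁ − p₀)/p₁ = 0.0657 / 0.0931 ≈ 0.7057
  upper = min{1, (1 − p₀)/p₁} = 0.9726 / 0.0931 ≈ 10.4468 → capped at 1

0.706 ≤ PN ≤ 1.000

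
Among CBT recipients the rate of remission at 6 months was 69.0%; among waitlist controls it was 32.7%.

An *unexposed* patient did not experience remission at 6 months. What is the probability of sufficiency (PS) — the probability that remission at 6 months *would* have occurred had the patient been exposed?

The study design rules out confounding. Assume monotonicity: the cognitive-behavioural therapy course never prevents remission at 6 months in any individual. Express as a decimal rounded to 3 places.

PS ≈ 0.539

p₁ = 0.69, p₀ = 0.327.
Under exogeneity and monotonicity, PS = (p₁ − p₀) / (1 − p₀).
PS = (0.69 − 0.327) / (1 − 0.327) = 0.363 / 0.673 ≈ 0.5394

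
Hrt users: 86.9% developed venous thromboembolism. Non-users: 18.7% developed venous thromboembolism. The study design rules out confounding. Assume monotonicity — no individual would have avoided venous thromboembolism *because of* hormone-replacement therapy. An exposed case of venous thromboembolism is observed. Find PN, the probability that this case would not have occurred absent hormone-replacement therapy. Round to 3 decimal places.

p₁ = 0.869, p₀ = 0.187.
Under exogeneity and monotonicity, PN = (p₁ − p₀) / p₁.
PN = (0.869 − 0.187) / 0.869 = 0.682 / 0.869 ≈ 0.7848

PN ≈ 0.785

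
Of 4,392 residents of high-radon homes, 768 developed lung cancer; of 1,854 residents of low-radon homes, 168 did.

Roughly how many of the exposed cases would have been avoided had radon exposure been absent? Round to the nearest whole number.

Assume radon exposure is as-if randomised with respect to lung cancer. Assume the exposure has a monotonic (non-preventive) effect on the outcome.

about 370 cases

p₁ = P(outcome | exposed) = 768/4392 = 0.17486
p₀ = P(outcome | unexposed) = 168/1854 = 0.090615
PN = (p₁ − p₀)/p₁ = (0.17486 − 0.090615) / 0.17486 ≈ 0.48180.
Attributable cases ≈ PN × (exposed cases) = 0.48180 × 768 ≈ 370.02.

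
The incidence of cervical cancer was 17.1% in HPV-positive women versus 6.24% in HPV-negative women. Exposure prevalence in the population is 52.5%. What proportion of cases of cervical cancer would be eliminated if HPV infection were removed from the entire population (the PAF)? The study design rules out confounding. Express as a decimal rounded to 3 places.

PAF ≈ 0.477

p₁ = 0.171, p₀ = 0.0624.
Overall risk P(Y=1) = π·p₁ + (1−π)·p₀ = 0.525×0.171 + 0.475×0.0624 = 0.11942.
Under exogeneity, PAF = [P(Y=1) − p₀] / P(Y=1).
PAF = (0.11942 − 0.0624) / 0.11942 ≈ 0.4775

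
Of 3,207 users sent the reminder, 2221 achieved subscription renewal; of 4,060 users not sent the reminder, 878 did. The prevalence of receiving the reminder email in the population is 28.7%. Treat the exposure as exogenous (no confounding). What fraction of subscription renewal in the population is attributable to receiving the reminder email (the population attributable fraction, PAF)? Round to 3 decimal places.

PAF ≈ 0.387

p₁ = P(outcome | exposed) = 2221/3207 = 0.69255
p₀ = P(outcome | unexposed) = 878/4060 = 0.21626
Overall risk P(Y=1) = π·p₁ + (1−π)·p₀ = 0.287×0.69255 + 0.713×0.21626 = 0.35295.
Under exogeneity, PAF = [P(Y=1) − p₀] / P(Y=1).
PAF = (0.35295 − 0.21626) / 0.35295 ≈ 0.3873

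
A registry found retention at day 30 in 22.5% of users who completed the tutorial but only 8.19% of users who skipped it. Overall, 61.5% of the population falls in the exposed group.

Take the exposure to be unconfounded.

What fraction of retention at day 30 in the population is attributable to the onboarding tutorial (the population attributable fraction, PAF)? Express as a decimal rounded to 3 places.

PAF ≈ 0.518

p₁ = 0.225, p₀ = 0.0819.
Overall risk P(Y=1) = π·p₁ + (1−π)·p₀ = 0.615×0.225 + 0.385×0.0819 = 0.16991.
Under exogeneity, PAF = [P(Y=1) − p₀] / P(Y=1).
PAF = (0.16991 − 0.0819) / 0.16991 ≈ 0.5180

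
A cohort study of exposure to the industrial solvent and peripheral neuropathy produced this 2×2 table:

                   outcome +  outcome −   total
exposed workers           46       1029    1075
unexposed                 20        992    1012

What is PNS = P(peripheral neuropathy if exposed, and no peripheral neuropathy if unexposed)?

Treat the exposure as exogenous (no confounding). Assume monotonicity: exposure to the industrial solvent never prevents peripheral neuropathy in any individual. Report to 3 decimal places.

PNS ≈ 0.023

p₁ = P(outcome | exposed) = 46/1075 = 0.042791
p₀ = P(outcome | unexposed) = 20/1012 = 0.019763
Under exogeneity and monotonicity, PNS = p₁ − p₀.
PNS = 0.042791 − 0.019763 = 0.023028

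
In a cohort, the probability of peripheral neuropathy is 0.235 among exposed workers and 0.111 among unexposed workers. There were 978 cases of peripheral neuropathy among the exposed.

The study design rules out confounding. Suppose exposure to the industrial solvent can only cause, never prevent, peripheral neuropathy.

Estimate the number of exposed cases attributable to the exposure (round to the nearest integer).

about 516 cases

Let p₁ = 0.235, p₀ = 0.111.
PN = (p₁ − p₀)/p₁ = (0.235 − 0.111) / 0.235 ≈ 0.52766.
Attributable cases ≈ PN × (exposed cases) = 0.52766 × 978 ≈ 516.05.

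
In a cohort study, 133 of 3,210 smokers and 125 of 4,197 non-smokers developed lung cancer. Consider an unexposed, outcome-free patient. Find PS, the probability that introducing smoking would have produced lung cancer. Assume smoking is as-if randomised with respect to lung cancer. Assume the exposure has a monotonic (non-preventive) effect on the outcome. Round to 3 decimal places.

PS ≈ 0.012

p₁ = P(outcome | exposed) = 133/3210 = 0.041433
p₀ = P(outcome | unexposed) = 125/4197 = 0.029783
Under exogeneity and monotonicity, PS = (p₁ − p₀) / (1 − p₀).
PS = (0.041433 − 0.029783) / (1 − 0.029783) = 0.01165 / 0.97022 ≈ 0.0120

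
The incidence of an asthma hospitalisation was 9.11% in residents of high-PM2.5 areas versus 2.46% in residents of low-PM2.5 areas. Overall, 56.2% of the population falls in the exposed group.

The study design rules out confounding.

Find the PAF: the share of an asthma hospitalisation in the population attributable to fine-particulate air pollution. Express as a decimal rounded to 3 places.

p₁ = 0.0911, p₀ = 0.0246.
Overall risk P(Y=1) = π·p₁ + (1−π)·p₀ = 0.562×0.0911 + 0.438×0.0246 = 0.061973.
Under exogeneity, PAF = [P(Y=1) − p₀] / P(Y=1).
PAF = (0.061973 − 0.0246) / 0.061973 ≈ 0.6031

PAF ≈ 0.603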